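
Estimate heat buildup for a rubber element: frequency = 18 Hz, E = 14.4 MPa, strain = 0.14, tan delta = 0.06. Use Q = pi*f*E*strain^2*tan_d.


Q = pi * f * E * strain^2 * tan_d
= pi * 18 * 14.4 * 0.14^2 * 0.06
= pi * 18 * 14.4 * 0.0196 * 0.06
= 0.9576

Q = 0.9576


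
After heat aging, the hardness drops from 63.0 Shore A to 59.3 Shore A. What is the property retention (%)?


Retention = aged / original * 100
= 59.3 / 63.0 * 100
= 94.1%

94.1%


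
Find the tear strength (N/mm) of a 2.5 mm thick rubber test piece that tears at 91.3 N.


Tear strength = force / thickness
= 91.3 / 2.5
= 36.52 N/mm

36.52 N/mm


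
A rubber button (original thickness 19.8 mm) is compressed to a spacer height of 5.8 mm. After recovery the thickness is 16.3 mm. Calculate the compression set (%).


CS = (t0 - recovered) / (t0 - ts) * 100
= (19.8 - 16.3) / (19.8 - 5.8) * 100
= 3.5 / 14.0 * 100
= 25.0%

25.0%


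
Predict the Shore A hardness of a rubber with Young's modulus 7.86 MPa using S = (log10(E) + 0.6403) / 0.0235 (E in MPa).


log10(E) = 0.0235*S - 0.6403  =>  S = (log10(E) + 0.6403) / 0.0235
log10(7.86) = 0.895423
S = (0.895423 + 0.6403) / 0.0235 = 1.535723 / 0.0235
S = 65.3

Shore A = 65.3


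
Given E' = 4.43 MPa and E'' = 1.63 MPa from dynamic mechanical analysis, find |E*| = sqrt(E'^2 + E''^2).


|E*| = sqrt(E'^2 + E''^2)
= sqrt(4.43^2 + 1.63^2)
= sqrt(19.6249 + 2.6569)
= 4.72 MPa

4.72 MPa


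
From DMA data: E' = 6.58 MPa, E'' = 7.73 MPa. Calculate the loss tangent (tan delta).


tan delta = E'' / E'
= 7.73 / 6.58
= 1.1748

tan delta = 1.1748


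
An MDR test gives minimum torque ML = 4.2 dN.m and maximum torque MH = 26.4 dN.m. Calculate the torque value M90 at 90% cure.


M90 = ML + 0.9 * (MH - ML)
M90 = 4.2 + 0.9 * (26.4 - 4.2)
M90 = 4.2 + 0.9 * 22.2
M90 = 24.18 dN.m

24.18 dN.m


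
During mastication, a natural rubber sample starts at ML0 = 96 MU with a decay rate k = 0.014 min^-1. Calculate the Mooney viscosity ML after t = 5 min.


ML = ML0 * exp(-k * t)
ML = 96 * exp(-0.014 * 5)
ML = 96 * 0.9324
ML = 89.51 MU

89.51 MU


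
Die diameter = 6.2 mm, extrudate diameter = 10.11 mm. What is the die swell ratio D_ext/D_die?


Die swell ratio = D_extrudate / D_die
= 10.11 / 6.2
= 1.631

Die swell = 1.631


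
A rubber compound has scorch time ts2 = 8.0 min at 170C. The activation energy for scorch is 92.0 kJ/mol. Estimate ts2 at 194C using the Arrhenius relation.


Convert temperatures: T1 = 170 + 273.15 = 443.15 K, T2 = 194 + 273.15 = 467.15 K
ts2_new = 8.0 * exp(92000 / 8.314 * (1/467.15 - 1/443.15))
1/T2 - 1/T1 = -1.1593e-04
ts2_new = 2.22 min

2.22 min


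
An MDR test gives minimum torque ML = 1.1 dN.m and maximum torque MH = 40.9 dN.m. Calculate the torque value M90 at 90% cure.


M90 = ML + 0.9 * (MH - ML)
M90 = 1.1 + 0.9 * (40.9 - 1.1)
M90 = 1.1 + 0.9 * 39.8
M90 = 36.92 dN.m

36.92 dN.m


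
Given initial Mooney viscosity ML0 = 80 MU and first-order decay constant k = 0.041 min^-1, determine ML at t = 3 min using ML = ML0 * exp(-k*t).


ML = ML0 * exp(-k * t)
ML = 80 * exp(-0.041 * 3)
ML = 80 * 0.8843
ML = 70.74 MU

70.74 MU


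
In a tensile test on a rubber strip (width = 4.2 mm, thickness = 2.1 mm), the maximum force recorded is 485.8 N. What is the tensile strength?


Area = width * thickness = 4.2 * 2.1 = 8.82 mm^2
TS = force / area = 485.8 / 8.82 = 55.08 MPa

55.08 MPa


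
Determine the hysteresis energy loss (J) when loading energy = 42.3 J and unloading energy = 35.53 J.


Hysteresis loss = loading - unloading
= 42.3 - 35.53
= 6.77 J

6.77 J


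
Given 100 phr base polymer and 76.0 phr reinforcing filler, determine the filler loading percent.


Filler % = filler / (rubber + filler) * 100
= 76.0 / (100 + 76.0) * 100
= 76.0 / 176.0 * 100
= 43.18%

43.18%


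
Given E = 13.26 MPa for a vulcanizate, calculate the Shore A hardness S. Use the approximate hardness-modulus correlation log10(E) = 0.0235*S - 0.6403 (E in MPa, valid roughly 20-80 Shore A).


log10(E) = 0.0235*S - 0.6403  =>  S = (log10(E) + 0.6403) / 0.0235
log10(13.26) = 1.122544
S = (1.122544 + 0.6403) / 0.0235 = 1.762844 / 0.0235
S = 75.0

Shore A = 75.0


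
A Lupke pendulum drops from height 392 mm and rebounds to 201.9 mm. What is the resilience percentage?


Resilience = h_rebound / h_drop * 100
= 201.9 / 392 * 100
= 51.5%

51.5%


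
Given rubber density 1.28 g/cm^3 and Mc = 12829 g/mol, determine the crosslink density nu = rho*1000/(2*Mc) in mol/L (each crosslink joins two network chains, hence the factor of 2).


nu = rho * 1000 / (2 * Mc)
nu = 1.28 * 1000 / (2 * 12829)
nu = 1280.0 / 25658
nu = 0.0499 mol/L

0.0499 mol/L


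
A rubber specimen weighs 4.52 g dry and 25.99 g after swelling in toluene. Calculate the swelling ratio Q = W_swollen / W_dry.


Q = W_swollen / W_dry
Q = 25.99 / 4.52
Q = 5.75

Q = 5.75


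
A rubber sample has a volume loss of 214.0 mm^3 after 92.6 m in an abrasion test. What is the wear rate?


Rate = volume_loss / distance
= 214.0 / 92.6
= 2.311 mm^3/m

2.311 mm^3/m


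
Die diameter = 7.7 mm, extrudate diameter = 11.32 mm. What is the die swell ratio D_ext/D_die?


Die swell ratio = D_extrudate / D_die
= 11.32 / 7.7
= 1.47

Die swell = 1.47


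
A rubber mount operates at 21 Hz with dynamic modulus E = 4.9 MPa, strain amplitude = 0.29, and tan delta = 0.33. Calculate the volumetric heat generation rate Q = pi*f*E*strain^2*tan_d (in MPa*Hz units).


Q = pi * f * E * strain^2 * tan_d
= pi * 21 * 4.9 * 0.29^2 * 0.33
= pi * 21 * 4.9 * 0.0841 * 0.33
= 8.9717

Q = 8.9717


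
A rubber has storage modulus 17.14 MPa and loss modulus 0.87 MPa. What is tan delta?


tan delta = E'' / E'
= 0.87 / 17.14
= 0.0508

tan delta = 0.0508


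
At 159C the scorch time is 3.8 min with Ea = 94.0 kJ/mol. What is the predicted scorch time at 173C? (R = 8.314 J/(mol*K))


Convert temperatures: T1 = 159 + 273.15 = 432.15 K, T2 = 173 + 273.15 = 446.15 K
ts2_new = 3.8 * exp(94000 / 8.314 * (1/446.15 - 1/432.15))
1/T2 - 1/T1 = -7.2613e-05
ts2_new = 1.67 min

1.67 min


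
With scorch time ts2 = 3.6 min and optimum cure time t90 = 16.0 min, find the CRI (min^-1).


CRI = 100 / (t90 - ts2)
= 100 / (16.0 - 3.6)
= 100 / 12.4
= 8.06 min^-1

8.06 min^-1


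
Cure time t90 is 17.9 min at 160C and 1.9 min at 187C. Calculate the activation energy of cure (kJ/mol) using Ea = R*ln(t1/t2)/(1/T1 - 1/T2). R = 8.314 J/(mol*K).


T1 = 433.15 K, T2 = 460.15 K
1/T1 - 1/T2 = 1.3546e-04
ln(t1/t2) = ln(17.9/1.9) = 2.2429
Ea = 8.314 * 2.2429 / 1.3546e-04 = 137658.4829 J/mol
Ea = 137.66 kJ/mol

137.66 kJ/mol


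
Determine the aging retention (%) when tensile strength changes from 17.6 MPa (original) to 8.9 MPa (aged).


Retention = aged / original * 100
= 8.9 / 17.6 * 100
= 50.6%

50.6%


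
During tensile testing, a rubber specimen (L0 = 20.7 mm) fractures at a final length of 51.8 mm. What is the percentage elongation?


Elongation = (Lf - L0) / L0 * 100
= (51.8 - 20.7) / 20.7 * 100
= 31.1 / 20.7 * 100
= 150.2%

150.2%


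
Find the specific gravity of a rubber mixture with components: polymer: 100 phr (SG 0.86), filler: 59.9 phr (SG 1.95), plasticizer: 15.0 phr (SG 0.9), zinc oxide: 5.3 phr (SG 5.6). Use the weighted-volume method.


Sum of weights = 180.2
Volume contributions:
  polymer: 100/0.86 = 116.2791
  filler: 59.9/1.95 = 30.7179
  plasticizer: 15.0/0.9 = 16.6667
  zinc oxide: 5.3/5.6 = 0.9464
Sum of volumes = 164.6101
SG = 180.2 / 164.6101 = 1.095

SG = 1.095


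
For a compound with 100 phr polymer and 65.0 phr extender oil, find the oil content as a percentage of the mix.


Oil % = oil / (100 + oil) * 100
= 65.0 / (100 + 65.0) * 100
= 65.0 / 165.0 * 100
= 39.39%

39.39%


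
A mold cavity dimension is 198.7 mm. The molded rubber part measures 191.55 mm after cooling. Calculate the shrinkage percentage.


Shrinkage = (mold - part) / mold * 100
= (198.7 - 191.55) / 198.7 * 100
= 7.15 / 198.7 * 100
= 3.6%

3.6%


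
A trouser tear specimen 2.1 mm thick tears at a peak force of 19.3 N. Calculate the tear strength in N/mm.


Tear strength = force / thickness
= 19.3 / 2.1
= 9.19 N/mm

9.19 N/mm


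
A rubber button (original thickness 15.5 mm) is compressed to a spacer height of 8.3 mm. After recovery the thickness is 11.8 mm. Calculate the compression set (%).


CS = (t0 - recovered) / (t0 - ts) * 100
= (15.5 - 11.8) / (15.5 - 8.3) * 100
= 3.7 / 7.2 * 100
= 51.4%

51.4%


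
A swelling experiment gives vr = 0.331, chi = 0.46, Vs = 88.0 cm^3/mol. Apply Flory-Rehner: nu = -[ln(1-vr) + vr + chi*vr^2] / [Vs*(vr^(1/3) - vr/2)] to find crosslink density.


ln(1 - vr) = ln(1 - 0.331) = -0.4020
Numerator = -((-0.4020) + 0.331 + 0.46 * 0.331^2) = 0.0206
Denominator = 88.0 * (0.331^(1/3) - 0.331/2) = 46.3091
nu = 0.0206 / 46.3091 = 4.4426e-04 mol/cm^3

4.4426e-04 mol/cm^3


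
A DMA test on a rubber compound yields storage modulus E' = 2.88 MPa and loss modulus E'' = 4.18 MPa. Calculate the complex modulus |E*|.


|E*| = sqrt(E'^2 + E''^2)
= sqrt(2.88^2 + 4.18^2)
= sqrt(8.2944 + 17.4724)
= 5.076 MPa

5.076 MPa


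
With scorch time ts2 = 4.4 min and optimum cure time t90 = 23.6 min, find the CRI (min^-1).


CRI = 100 / (t90 - ts2)
= 100 / (23.6 - 4.4)
= 100 / 19.2
= 5.21 min^-1

5.21 min^-1


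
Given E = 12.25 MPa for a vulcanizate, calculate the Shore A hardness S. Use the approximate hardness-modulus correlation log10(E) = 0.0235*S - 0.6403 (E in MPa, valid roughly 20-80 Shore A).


log10(E) = 0.0235*S - 0.6403  =>  S = (log10(E) + 0.6403) / 0.0235
log10(12.25) = 1.088136
S = (1.088136 + 0.6403) / 0.0235 = 1.728436 / 0.0235
S = 73.6

Shore A = 73.6


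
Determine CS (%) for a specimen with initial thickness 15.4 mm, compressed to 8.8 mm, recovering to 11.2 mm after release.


CS = (t0 - recovered) / (t0 - ts) * 100
= (15.4 - 11.2) / (15.4 - 8.8) * 100
= 4.2 / 6.6 * 100
= 63.6%

63.6%


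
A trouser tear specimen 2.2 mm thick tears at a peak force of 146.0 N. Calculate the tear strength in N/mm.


Tear strength = force / thickness
= 146.0 / 2.2
= 66.36 N/mm

66.36 N/mm


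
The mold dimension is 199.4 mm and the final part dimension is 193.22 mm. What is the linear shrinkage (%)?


Shrinkage = (mold - part) / mold * 100
= (199.4 - 193.22) / 199.4 * 100
= 6.18 / 199.4 * 100
= 3.1%

3.1%


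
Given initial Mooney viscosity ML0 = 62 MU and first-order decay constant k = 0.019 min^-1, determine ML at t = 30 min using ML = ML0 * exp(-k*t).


ML = ML0 * exp(-k * t)
ML = 62 * exp(-0.019 * 30)
ML = 62 * 0.5655
ML = 35.06 MU

35.06 MU


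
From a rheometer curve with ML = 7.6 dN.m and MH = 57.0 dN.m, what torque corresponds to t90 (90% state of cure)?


M90 = ML + 0.9 * (MH - ML)
M90 = 7.6 + 0.9 * (57.0 - 7.6)
M90 = 7.6 + 0.9 * 49.4
M90 = 52.06 dN.m

52.06 dN.m


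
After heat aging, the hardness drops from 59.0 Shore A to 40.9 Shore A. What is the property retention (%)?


Retention = aged / original * 100
= 40.9 / 59.0 * 100
= 69.3%

69.3%


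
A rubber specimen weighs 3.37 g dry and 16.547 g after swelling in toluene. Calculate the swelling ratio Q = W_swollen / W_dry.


Q = W_swollen / W_dry
Q = 16.547 / 3.37
Q = 4.91

Q = 4.91


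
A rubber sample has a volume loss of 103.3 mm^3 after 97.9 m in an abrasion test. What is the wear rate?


Rate = volume_loss / distance
= 103.3 / 97.9
= 1.055 mm^3/m

1.055 mm^3/m


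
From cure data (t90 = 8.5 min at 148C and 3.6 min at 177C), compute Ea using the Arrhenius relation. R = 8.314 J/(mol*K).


T1 = 421.15 K, T2 = 450.15 K
1/T1 - 1/T2 = 1.5297e-04
ln(t1/t2) = ln(8.5/3.6) = 0.8591
Ea = 8.314 * 0.8591 / 1.5297e-04 = 46694.5439 J/mol
Ea = 46.69 kJ/mol

46.69 kJ/mol


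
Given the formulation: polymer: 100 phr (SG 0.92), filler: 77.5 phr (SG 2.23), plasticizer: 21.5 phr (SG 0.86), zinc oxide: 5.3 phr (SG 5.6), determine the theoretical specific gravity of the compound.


Sum of weights = 204.3
Volume contributions:
  polymer: 100/0.92 = 108.6957
  filler: 77.5/2.23 = 34.7534
  plasticizer: 21.5/0.86 = 25.0000
  zinc oxide: 5.3/5.6 = 0.9464
Sum of volumes = 169.3954
SG = 204.3 / 169.3954 = 1.206

SG = 1.206


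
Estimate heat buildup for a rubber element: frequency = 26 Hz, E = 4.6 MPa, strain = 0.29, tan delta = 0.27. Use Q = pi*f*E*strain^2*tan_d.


Q = pi * f * E * strain^2 * tan_d
= pi * 26 * 4.6 * 0.29^2 * 0.27
= pi * 26 * 4.6 * 0.0841 * 0.27
= 8.5318

Q = 8.5318


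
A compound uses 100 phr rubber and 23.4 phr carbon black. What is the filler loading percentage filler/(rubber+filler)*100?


Filler % = filler / (rubber + filler) * 100
= 23.4 / (100 + 23.4) * 100
= 23.4 / 123.4 * 100
= 18.96%

18.96%


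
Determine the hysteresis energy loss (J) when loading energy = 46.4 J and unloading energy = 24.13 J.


Hysteresis loss = loading - unloading
= 46.4 - 24.13
= 22.27 J

22.27 J


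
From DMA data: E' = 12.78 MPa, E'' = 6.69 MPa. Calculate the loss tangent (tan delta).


tan delta = E'' / E'
= 6.69 / 12.78
= 0.5235

tan delta = 0.5235


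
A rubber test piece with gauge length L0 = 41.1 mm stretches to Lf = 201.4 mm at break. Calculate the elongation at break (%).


Elongation = (Lf - L0) / L0 * 100
= (201.4 - 41.1) / 41.1 * 100
= 160.3 / 41.1 * 100
= 390.0%

390.0%


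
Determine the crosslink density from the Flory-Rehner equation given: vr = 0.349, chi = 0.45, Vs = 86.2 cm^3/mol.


ln(1 - vr) = ln(1 - 0.349) = -0.4292
Numerator = -((-0.4292) + 0.349 + 0.45 * 0.349^2) = 0.0254
Denominator = 86.2 * (0.349^(1/3) - 0.349/2) = 45.6479
nu = 0.0254 / 45.6479 = 5.5720e-04 mol/cm^3

5.5720e-04 mol/cm^3


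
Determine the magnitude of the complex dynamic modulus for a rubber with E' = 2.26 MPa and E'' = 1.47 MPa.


|E*| = sqrt(E'^2 + E''^2)
= sqrt(2.26^2 + 1.47^2)
= sqrt(5.1076 + 2.1609)
= 2.696 MPa

2.696 MPa


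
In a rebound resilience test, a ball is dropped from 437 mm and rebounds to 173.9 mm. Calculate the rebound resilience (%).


Resilience = h_rebound / h_drop * 100
= 173.9 / 437 * 100
= 39.8%

39.8%


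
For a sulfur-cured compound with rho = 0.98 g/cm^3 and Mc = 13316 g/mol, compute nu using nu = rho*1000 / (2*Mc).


nu = rho * 1000 / (2 * Mc)
nu = 0.98 * 1000 / (2 * 13316)
nu = 980.0 / 26632
nu = 0.0368 mol/L

0.0368 mol/L


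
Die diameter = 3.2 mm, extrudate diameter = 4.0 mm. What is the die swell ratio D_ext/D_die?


Die swell ratio = D_extrudate / D_die
= 4.0 / 3.2
= 1.25

Die swell = 1.25


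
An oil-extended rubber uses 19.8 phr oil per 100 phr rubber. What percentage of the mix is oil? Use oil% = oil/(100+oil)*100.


Oil % = oil / (100 + oil) * 100
= 19.8 / (100 + 19.8) * 100
= 19.8 / 119.8 * 100
= 16.53%

16.53%


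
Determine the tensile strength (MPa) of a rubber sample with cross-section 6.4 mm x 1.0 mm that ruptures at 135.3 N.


Area = width * thickness = 6.4 * 1.0 = 6.4 mm^2
TS = force / area = 135.3 / 6.4 = 21.14 MPa

21.14 MPa


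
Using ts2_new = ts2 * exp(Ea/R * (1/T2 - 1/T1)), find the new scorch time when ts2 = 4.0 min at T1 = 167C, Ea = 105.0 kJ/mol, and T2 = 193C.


Convert temperatures: T1 = 167 + 273.15 = 440.15 K, T2 = 193 + 273.15 = 466.15 K
ts2_new = 4.0 * exp(105000 / 8.314 * (1/466.15 - 1/440.15))
1/T2 - 1/T1 = -1.2672e-04
ts2_new = 0.81 min

0.81 min


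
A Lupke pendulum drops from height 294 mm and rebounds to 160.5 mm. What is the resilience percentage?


Resilience = h_rebound / h_drop * 100
= 160.5 / 294 * 100
= 54.6%

54.6%


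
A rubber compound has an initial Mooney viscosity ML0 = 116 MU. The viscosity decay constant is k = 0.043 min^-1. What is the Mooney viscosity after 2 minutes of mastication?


ML = ML0 * exp(-k * t)
ML = 116 * exp(-0.043 * 2)
ML = 116 * 0.9176
ML = 106.44 MU

106.44 MU


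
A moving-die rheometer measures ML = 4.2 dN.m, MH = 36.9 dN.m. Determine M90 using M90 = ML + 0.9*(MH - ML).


M90 = ML + 0.9 * (MH - ML)
M90 = 4.2 + 0.9 * (36.9 - 4.2)
M90 = 4.2 + 0.9 * 32.7
M90 = 33.63 dN.m

33.63 dN.m


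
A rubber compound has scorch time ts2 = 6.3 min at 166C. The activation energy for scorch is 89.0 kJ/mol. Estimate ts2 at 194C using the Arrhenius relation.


Convert temperatures: T1 = 166 + 273.15 = 439.15 K, T2 = 194 + 273.15 = 467.15 K
ts2_new = 6.3 * exp(89000 / 8.314 * (1/467.15 - 1/439.15))
1/T2 - 1/T1 = -1.3649e-04
ts2_new = 1.46 min

1.46 min


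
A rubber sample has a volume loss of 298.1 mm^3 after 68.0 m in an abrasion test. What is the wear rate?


Rate = volume_loss / distance
= 298.1 / 68.0
= 4.384 mm^3/m

4.384 mm^3/m


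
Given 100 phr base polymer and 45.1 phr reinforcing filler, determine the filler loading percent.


Filler % = filler / (rubber + filler) * 100
= 45.1 / (100 + 45.1) * 100
= 45.1 / 145.1 * 100
= 31.08%

31.08%


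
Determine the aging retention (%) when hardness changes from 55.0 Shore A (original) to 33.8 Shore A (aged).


Retention = aged / original * 100
= 33.8 / 55.0 * 100
= 61.5%

61.5%


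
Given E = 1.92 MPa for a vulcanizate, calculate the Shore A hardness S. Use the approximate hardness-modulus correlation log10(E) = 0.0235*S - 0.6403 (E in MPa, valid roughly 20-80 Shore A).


log10(E) = 0.0235*S - 0.6403  =>  S = (log10(E) + 0.6403) / 0.0235
log10(1.92) = 0.283301
S = (0.283301 + 0.6403) / 0.0235 = 0.923601 / 0.0235
S = 39.3

Shore A = 39.3


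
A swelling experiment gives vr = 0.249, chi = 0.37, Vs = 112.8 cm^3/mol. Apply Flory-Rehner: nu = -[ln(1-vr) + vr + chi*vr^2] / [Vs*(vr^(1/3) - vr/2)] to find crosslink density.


ln(1 - vr) = ln(1 - 0.249) = -0.2863
Numerator = -((-0.2863) + 0.249 + 0.37 * 0.249^2) = 0.0144
Denominator = 112.8 * (0.249^(1/3) - 0.249/2) = 56.9211
nu = 0.0144 / 56.9211 = 2.5314e-04 mol/cm^3

2.5314e-04 mol/cm^3


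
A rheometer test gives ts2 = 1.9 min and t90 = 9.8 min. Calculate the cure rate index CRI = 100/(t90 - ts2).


CRI = 100 / (t90 - ts2)
= 100 / (9.8 - 1.9)
= 100 / 7.9
= 12.66 min^-1

12.66 min^-1


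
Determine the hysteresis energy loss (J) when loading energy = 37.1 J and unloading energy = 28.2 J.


Hysteresis loss = loading - unloading
= 37.1 - 28.2
= 8.9 J

8.9 J


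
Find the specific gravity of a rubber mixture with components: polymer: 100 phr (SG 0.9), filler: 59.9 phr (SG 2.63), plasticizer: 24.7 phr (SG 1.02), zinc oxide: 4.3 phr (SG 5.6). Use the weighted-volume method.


Sum of weights = 188.9
Volume contributions:
  polymer: 100/0.9 = 111.1111
  filler: 59.9/2.63 = 22.7757
  plasticizer: 24.7/1.02 = 24.2157
  zinc oxide: 4.3/5.6 = 0.7679
Sum of volumes = 158.8703
SG = 188.9 / 158.8703 = 1.189

SG = 1.189


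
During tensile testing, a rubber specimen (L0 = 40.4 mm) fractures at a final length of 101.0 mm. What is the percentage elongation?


Elongation = (Lf - L0) / L0 * 100
= (101.0 - 40.4) / 40.4 * 100
= 60.6 / 40.4 * 100
= 150.0%

150.0%


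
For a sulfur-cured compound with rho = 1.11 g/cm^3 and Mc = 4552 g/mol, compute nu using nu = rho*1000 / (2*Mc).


nu = rho * 1000 / (2 * Mc)
nu = 1.11 * 1000 / (2 * 4552)
nu = 1110.0 / 9104
nu = 0.1219 mol/L

0.1219 mol/L


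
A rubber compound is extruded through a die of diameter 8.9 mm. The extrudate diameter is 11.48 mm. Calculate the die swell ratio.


Die swell ratio = D_extrudate / D_die
= 11.48 / 8.9
= 1.29

Die swell = 1.29


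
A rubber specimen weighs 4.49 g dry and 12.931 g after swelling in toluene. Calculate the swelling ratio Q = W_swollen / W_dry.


Q = W_swollen / W_dry
Q = 12.931 / 4.49
Q = 2.88

Q = 2.88


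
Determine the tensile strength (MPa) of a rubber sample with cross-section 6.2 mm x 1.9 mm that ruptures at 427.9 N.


Area = width * thickness = 6.2 * 1.9 = 11.78 mm^2
TS = force / area = 427.9 / 11.78 = 36.32 MPa

36.32 MPa


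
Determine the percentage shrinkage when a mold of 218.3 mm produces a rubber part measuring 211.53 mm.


Shrinkage = (mold - part) / mold * 100
= (218.3 - 211.53) / 218.3 * 100
= 6.77 / 218.3 * 100
= 3.1%

3.1%


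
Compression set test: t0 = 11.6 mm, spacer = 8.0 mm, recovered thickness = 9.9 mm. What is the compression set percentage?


CS = (t0 - recovered) / (t0 - ts) * 100
= (11.6 - 9.9) / (11.6 - 8.0) * 100
= 1.7 / 3.6 * 100
= 47.2%

47.2%


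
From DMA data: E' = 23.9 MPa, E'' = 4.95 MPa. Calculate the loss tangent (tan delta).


tan delta = E'' / E'
= 4.95 / 23.9
= 0.2071

tan delta = 0.2071


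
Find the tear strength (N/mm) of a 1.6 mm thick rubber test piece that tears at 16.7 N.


Tear strength = force / thickness
= 16.7 / 1.6
= 10.44 N/mm

10.44 N/mm


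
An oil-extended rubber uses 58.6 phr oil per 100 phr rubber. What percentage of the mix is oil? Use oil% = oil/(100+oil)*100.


Oil % = oil / (100 + oil) * 100
= 58.6 / (100 + 58.6) * 100
= 58.6 / 158.6 * 100
= 36.95%

36.95%


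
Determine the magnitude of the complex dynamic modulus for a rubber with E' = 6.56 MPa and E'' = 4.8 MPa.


|E*| = sqrt(E'^2 + E''^2)
= sqrt(6.56^2 + 4.8^2)
= sqrt(43.0336 + 23.0400)
= 8.129 MPa

8.129 MPa


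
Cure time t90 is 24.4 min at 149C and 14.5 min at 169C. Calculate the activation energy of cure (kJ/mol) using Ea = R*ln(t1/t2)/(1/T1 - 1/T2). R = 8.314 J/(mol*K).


T1 = 422.15 K, T2 = 442.15 K
1/T1 - 1/T2 = 1.0715e-04
ln(t1/t2) = ln(24.4/14.5) = 0.5204
Ea = 8.314 * 0.5204 / 1.0715e-04 = 40381.5060 J/mol
Ea = 40.38 kJ/mol

40.38 kJ/mol


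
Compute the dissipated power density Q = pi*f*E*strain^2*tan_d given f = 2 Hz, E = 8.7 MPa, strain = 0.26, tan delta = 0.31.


Q = pi * f * E * strain^2 * tan_d
= pi * 2 * 8.7 * 0.26^2 * 0.31
= pi * 2 * 8.7 * 0.0676 * 0.31
= 1.1455

Q = 1.1455


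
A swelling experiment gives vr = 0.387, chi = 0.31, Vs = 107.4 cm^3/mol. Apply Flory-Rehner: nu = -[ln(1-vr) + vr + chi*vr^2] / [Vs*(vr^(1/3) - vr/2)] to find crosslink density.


ln(1 - vr) = ln(1 - 0.387) = -0.4894
Numerator = -((-0.4894) + 0.387 + 0.31 * 0.387^2) = 0.0560
Denominator = 107.4 * (0.387^(1/3) - 0.387/2) = 57.4844
nu = 0.0560 / 57.4844 = 9.7352e-04 mol/cm^3

9.7352e-04 mol/cm^3


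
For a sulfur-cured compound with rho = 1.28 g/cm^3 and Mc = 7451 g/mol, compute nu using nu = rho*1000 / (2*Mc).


nu = rho * 1000 / (2 * Mc)
nu = 1.28 * 1000 / (2 * 7451)
nu = 1280.0 / 14902
nu = 0.0859 mol/L

0.0859 mol/L


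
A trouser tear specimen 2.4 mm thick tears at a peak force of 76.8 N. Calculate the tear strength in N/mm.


Tear strength = force / thickness
= 76.8 / 2.4
= 32.0 N/mm

32.0 N/mm


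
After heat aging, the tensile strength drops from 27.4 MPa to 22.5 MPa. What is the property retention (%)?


Retention = aged / original * 100
= 22.5 / 27.4 * 100
= 82.1%

82.1%


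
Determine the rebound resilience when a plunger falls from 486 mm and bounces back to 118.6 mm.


Resilience = h_rebound / h_drop * 100
= 118.6 / 486 * 100
= 24.4%

24.4%


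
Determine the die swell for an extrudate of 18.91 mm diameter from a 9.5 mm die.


Die swell ratio = D_extrudate / D_die
= 18.91 / 9.5
= 1.991

Die swell = 1.991


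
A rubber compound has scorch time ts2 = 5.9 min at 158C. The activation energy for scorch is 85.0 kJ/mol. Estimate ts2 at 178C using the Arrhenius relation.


Convert temperatures: T1 = 158 + 273.15 = 431.15 K, T2 = 178 + 273.15 = 451.15 K
ts2_new = 5.9 * exp(85000 / 8.314 * (1/451.15 - 1/431.15))
1/T2 - 1/T1 = -1.0282e-04
ts2_new = 2.06 min

2.06 min


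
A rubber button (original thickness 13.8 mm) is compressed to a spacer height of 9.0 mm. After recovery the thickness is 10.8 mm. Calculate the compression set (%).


CS = (t0 - recovered) / (t0 - ts) * 100
= (13.8 - 10.8) / (13.8 - 9.0) * 100
= 3.0 / 4.8 * 100
= 62.5%

62.5%


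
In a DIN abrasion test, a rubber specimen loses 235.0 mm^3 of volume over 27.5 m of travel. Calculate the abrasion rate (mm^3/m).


Rate = volume_loss / distance
= 235.0 / 27.5
= 8.545 mm^3/m

8.545 mm^3/m


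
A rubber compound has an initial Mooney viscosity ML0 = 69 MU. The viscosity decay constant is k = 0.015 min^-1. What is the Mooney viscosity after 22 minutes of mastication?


ML = ML0 * exp(-k * t)
ML = 69 * exp(-0.015 * 22)
ML = 69 * 0.7189
ML = 49.61 MU

49.61 MU


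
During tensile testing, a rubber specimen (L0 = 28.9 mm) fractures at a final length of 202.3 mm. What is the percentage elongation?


Elongation = (Lf - L0) / L0 * 100
= (202.3 - 28.9) / 28.9 * 100
= 173.4 / 28.9 * 100
= 600.0%

600.0%


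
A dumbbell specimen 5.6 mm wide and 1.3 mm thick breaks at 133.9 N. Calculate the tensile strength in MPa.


Area = width * thickness = 5.6 * 1.3 = 7.28 mm^2
TS = force / area = 133.9 / 7.28 = 18.39 MPa

18.39 MPa


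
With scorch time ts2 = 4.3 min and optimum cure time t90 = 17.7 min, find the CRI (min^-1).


CRI = 100 / (t90 - ts2)
= 100 / (17.7 - 4.3)
= 100 / 13.4
= 7.46 min^-1

7.46 min^-1


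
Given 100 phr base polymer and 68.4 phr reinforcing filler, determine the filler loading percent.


Filler % = filler / (rubber + filler) * 100
= 68.4 / (100 + 68.4) * 100
= 68.4 / 168.4 * 100
= 40.62%

40.62%


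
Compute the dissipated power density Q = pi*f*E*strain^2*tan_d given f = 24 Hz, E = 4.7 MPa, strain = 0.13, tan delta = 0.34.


Q = pi * f * E * strain^2 * tan_d
= pi * 24 * 4.7 * 0.13^2 * 0.34
= pi * 24 * 4.7 * 0.0169 * 0.34
= 2.0362

Q = 2.0362


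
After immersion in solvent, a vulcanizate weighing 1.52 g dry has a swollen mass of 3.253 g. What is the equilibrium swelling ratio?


Q = W_swollen / W_dry
Q = 3.253 / 1.52
Q = 2.14

Q = 2.14


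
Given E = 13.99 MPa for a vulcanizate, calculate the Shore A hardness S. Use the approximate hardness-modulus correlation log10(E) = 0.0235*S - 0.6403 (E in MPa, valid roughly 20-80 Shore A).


log10(E) = 0.0235*S - 0.6403  =>  S = (log10(E) + 0.6403) / 0.0235
log10(13.99) = 1.145818
S = (1.145818 + 0.6403) / 0.0235 = 1.786118 / 0.0235
S = 76.0

Shore A = 76.0


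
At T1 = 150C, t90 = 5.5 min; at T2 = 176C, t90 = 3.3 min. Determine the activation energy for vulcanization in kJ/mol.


T1 = 423.15 K, T2 = 449.15 K
1/T1 - 1/T2 = 1.3680e-04
ln(t1/t2) = ln(5.5/3.3) = 0.5108
Ea = 8.314 * 0.5108 / 1.3680e-04 = 31045.2453 J/mol
Ea = 31.05 kJ/mol

31.05 kJ/mol


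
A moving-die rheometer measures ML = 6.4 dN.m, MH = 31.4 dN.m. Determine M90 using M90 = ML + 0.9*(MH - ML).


M90 = ML + 0.9 * (MH - ML)
M90 = 6.4 + 0.9 * (31.4 - 6.4)
M90 = 6.4 + 0.9 * 25.0
M90 = 28.9 dN.m

28.9 dN.m


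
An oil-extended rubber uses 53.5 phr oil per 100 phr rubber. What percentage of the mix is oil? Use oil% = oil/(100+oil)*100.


Oil % = oil / (100 + oil) * 100
= 53.5 / (100 + 53.5) * 100
= 53.5 / 153.5 * 100
= 34.85%

34.85%


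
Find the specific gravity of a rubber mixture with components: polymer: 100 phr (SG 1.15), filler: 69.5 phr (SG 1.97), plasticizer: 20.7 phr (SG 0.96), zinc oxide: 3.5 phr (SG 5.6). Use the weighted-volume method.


Sum of weights = 193.7
Volume contributions:
  polymer: 100/1.15 = 86.9565
  filler: 69.5/1.97 = 35.2792
  plasticizer: 20.7/0.96 = 21.5625
  zinc oxide: 3.5/5.6 = 0.6250
Sum of volumes = 144.4232
SG = 193.7 / 144.4232 = 1.341

SG = 1.341


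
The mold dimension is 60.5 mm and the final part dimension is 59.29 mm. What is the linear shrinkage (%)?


Shrinkage = (mold - part) / mold * 100
= (60.5 - 59.29) / 60.5 * 100
= 1.21 / 60.5 * 100
= 2.0%

2.0%


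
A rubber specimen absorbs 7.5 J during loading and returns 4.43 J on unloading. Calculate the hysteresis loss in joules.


Hysteresis loss = loading - unloading
= 7.5 - 4.43
= 3.07 J

3.07 J


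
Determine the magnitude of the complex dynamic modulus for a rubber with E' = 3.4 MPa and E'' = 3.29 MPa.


|E*| = sqrt(E'^2 + E''^2)
= sqrt(3.4^2 + 3.29^2)
= sqrt(11.5600 + 10.8241)
= 4.731 MPa

4.731 MPa


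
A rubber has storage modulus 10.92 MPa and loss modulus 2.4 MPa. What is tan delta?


tan delta = E'' / E'
= 2.4 / 10.92
= 0.2198

tan delta = 0.2198


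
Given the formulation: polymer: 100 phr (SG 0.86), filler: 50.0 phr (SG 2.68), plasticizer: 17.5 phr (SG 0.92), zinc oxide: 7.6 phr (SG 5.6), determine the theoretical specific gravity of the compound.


Sum of weights = 175.1
Volume contributions:
  polymer: 100/0.86 = 116.2791
  filler: 50.0/2.68 = 18.6567
  plasticizer: 17.5/0.92 = 19.0217
  zinc oxide: 7.6/5.6 = 1.3571
Sum of volumes = 155.3147
SG = 175.1 / 155.3147 = 1.127

SG = 1.127


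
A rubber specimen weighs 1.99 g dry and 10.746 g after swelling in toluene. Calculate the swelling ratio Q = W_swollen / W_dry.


Q = W_swollen / W_dry
Q = 10.746 / 1.99
Q = 5.4

Q = 5.4


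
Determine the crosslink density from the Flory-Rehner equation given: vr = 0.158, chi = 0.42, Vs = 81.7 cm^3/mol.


ln(1 - vr) = ln(1 - 0.158) = -0.1720
Numerator = -((-0.1720) + 0.158 + 0.42 * 0.158^2) = 0.0035
Denominator = 81.7 * (0.158^(1/3) - 0.158/2) = 37.7137
nu = 0.0035 / 37.7137 = 9.2550e-05 mol/cm^3

9.2550e-05 mol/cm^3


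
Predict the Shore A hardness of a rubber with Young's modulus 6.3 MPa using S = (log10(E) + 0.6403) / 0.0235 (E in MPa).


log10(E) = 0.0235*S - 0.6403  =>  S = (log10(E) + 0.6403) / 0.0235
log10(6.3) = 0.799341
S = (0.799341 + 0.6403) / 0.0235 = 1.439641 / 0.0235
S = 61.3

Shore A = 61.3


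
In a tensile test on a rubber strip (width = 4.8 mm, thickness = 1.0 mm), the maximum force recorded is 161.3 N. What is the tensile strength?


Area = width * thickness = 4.8 * 1.0 = 4.8 mm^2
TS = force / area = 161.3 / 4.8 = 33.6 MPa

33.6 MPa


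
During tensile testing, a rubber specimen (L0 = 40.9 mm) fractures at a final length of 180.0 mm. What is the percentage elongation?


Elongation = (Lf - L0) / L0 * 100
= (180.0 - 40.9) / 40.9 * 100
= 139.1 / 40.9 * 100
= 340.1%

340.1%


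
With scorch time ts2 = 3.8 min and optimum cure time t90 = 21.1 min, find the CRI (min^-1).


CRI = 100 / (t90 - ts2)
= 100 / (21.1 - 3.8)
= 100 / 17.3
= 5.78 min^-1

5.78 min^-1


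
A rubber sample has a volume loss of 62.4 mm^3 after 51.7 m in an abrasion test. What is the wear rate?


Rate = volume_loss / distance
= 62.4 / 51.7
= 1.207 mm^3/m

1.207 mm^3/m


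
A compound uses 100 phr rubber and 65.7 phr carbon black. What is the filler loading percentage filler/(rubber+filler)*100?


Filler % = filler / (rubber + filler) * 100
= 65.7 / (100 + 65.7) * 100
= 65.7 / 165.7 * 100
= 39.65%

39.65%


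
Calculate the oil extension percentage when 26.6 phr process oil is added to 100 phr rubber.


Oil % = oil / (100 + oil) * 100
= 26.6 / (100 + 26.6) * 100
= 26.6 / 126.6 * 100
= 21.01%

21.01%


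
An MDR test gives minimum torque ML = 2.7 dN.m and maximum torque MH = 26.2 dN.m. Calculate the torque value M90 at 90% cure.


M90 = ML + 0.9 * (MH - ML)
M90 = 2.7 + 0.9 * (26.2 - 2.7)
M90 = 2.7 + 0.9 * 23.5
M90 = 23.85 dN.m

23.85 dN.m


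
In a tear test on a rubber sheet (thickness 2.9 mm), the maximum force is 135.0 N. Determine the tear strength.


Tear strength = force / thickness
= 135.0 / 2.9
= 46.55 N/mm

46.55 N/mm


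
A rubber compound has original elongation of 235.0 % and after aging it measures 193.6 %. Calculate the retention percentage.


Retention = aged / original * 100
= 193.6 / 235.0 * 100
= 82.4%

82.4%


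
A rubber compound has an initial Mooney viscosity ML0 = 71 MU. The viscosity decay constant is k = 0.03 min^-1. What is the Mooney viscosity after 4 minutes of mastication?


ML = ML0 * exp(-k * t)
ML = 71 * exp(-0.03 * 4)
ML = 71 * 0.8869
ML = 62.97 MU

62.97 MU


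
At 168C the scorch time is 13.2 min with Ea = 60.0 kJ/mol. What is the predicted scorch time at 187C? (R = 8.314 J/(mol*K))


Convert temperatures: T1 = 168 + 273.15 = 441.15 K, T2 = 187 + 273.15 = 460.15 K
ts2_new = 13.2 * exp(60000 / 8.314 * (1/460.15 - 1/441.15))
1/T2 - 1/T1 = -9.3598e-05
ts2_new = 6.72 min

6.72 min


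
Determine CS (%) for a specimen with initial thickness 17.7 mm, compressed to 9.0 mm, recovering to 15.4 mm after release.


CS = (t0 - recovered) / (t0 - ts) * 100
= (17.7 - 15.4) / (17.7 - 9.0) * 100
= 2.3 / 8.7 * 100
= 26.4%

26.4%


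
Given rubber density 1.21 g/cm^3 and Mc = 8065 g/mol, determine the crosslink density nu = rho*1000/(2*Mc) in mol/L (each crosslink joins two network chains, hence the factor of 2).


nu = rho * 1000 / (2 * Mc)
nu = 1.21 * 1000 / (2 * 8065)
nu = 1210.0 / 16130
nu = 0.0750 mol/L

0.0750 mol/L


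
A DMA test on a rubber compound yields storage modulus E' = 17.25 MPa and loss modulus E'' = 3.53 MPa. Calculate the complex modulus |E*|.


|E*| = sqrt(E'^2 + E''^2)
= sqrt(17.25^2 + 3.53^2)
= sqrt(297.5625 + 12.4609)
= 17.607 MPa

17.607 MPa


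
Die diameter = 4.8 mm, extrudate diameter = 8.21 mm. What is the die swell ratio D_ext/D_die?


Die swell ratio = D_extrudate / D_die
= 8.21 / 4.8
= 1.71

Die swell = 1.71


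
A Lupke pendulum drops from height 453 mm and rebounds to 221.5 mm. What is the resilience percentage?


Resilience = h_rebound / h_drop * 100
= 221.5 / 453 * 100
= 48.9%

48.9%


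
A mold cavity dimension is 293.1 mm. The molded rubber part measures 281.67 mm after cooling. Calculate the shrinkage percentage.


Shrinkage = (mold - part) / mold * 100
= (293.1 - 281.67) / 293.1 * 100
= 11.43 / 293.1 * 100
= 3.9%

3.9%


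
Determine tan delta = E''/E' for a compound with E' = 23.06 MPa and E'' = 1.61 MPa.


tan delta = E'' / E'
= 1.61 / 23.06
= 0.0698

tan delta = 0.0698


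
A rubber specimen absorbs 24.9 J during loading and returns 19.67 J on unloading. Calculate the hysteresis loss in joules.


Hysteresis loss = loading - unloading
= 24.9 - 19.67
= 5.23 J

5.23 J


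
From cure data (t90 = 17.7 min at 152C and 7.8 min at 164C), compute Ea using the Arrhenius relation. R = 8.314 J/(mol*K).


T1 = 425.15 K, T2 = 437.15 K
1/T1 - 1/T2 = 6.4567e-05
ln(t1/t2) = ln(17.7/7.8) = 0.8194
Ea = 8.314 * 0.8194 / 6.4567e-05 = 105516.1849 J/mol
Ea = 105.52 kJ/mol

105.52 kJ/mol


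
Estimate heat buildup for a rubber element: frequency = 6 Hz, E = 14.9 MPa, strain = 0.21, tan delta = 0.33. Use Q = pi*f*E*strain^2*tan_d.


Q = pi * f * E * strain^2 * tan_d
= pi * 6 * 14.9 * 0.21^2 * 0.33
= pi * 6 * 14.9 * 0.0441 * 0.33
= 4.0873

Q = 4.0873


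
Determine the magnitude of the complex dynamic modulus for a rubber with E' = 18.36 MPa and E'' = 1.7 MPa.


|E*| = sqrt(E'^2 + E''^2)
= sqrt(18.36^2 + 1.7^2)
= sqrt(337.0896 + 2.8900)
= 18.439 MPa

18.439 MPa


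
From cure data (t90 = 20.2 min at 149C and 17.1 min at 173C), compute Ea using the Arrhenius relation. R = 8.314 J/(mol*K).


T1 = 422.15 K, T2 = 446.15 K
1/T1 - 1/T2 = 1.2743e-04
ln(t1/t2) = ln(20.2/17.1) = 0.1666
Ea = 8.314 * 0.1666 / 1.2743e-04 = 10870.0680 J/mol
Ea = 10.87 kJ/mol

10.87 kJ/mol


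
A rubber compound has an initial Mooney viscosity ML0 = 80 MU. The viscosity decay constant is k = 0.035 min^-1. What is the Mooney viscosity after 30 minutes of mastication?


ML = ML0 * exp(-k * t)
ML = 80 * exp(-0.035 * 30)
ML = 80 * 0.3499
ML = 28.0 MU

28.0 MU


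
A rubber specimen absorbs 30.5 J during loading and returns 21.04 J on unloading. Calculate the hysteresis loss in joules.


Hysteresis loss = loading - unloading
= 30.5 - 21.04
= 9.46 J

9.46 J


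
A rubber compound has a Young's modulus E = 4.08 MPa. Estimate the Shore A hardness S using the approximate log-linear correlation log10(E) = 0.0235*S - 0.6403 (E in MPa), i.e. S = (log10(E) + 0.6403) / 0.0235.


log10(E) = 0.0235*S - 0.6403  =>  S = (log10(E) + 0.6403) / 0.0235
log10(4.08) = 0.610660
S = (0.610660 + 0.6403) / 0.0235 = 1.250960 / 0.0235
S = 53.2

Shore A = 53.2


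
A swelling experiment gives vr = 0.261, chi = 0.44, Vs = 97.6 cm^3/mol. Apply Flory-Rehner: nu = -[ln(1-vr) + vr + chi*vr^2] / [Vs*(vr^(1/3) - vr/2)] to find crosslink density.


ln(1 - vr) = ln(1 - 0.261) = -0.3025
Numerator = -((-0.3025) + 0.261 + 0.44 * 0.261^2) = 0.0115
Denominator = 97.6 * (0.261^(1/3) - 0.261/2) = 49.6362
nu = 0.0115 / 49.6362 = 2.3137e-04 mol/cm^3

2.3137e-04 mol/cm^3


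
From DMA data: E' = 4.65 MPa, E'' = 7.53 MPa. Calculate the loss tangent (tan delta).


tan delta = E'' / E'
= 7.53 / 4.65
= 1.6194

tan delta = 1.6194


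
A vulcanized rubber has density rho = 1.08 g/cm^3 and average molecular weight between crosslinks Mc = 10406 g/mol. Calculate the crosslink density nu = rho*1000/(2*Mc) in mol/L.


nu = rho * 1000 / (2 * Mc)
nu = 1.08 * 1000 / (2 * 10406)
nu = 1080.0 / 20812
nu = 0.0519 mol/L

0.0519 mol/L


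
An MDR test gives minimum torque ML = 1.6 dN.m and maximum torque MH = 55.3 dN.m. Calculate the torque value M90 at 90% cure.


M90 = ML + 0.9 * (MH - ML)
M90 = 1.6 + 0.9 * (55.3 - 1.6)
M90 = 1.6 + 0.9 * 53.7
M90 = 49.93 dN.m

49.93 dN.m


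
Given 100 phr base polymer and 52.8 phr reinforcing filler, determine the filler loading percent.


Filler % = filler / (rubber + filler) * 100
= 52.8 / (100 + 52.8) * 100
= 52.8 / 152.8 * 100
= 34.55%

34.55%


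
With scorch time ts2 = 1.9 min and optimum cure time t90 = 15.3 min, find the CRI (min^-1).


CRI = 100 / (t90 - ts2)
= 100 / (15.3 - 1.9)
= 100 / 13.4
= 7.46 min^-1

7.46 min^-1


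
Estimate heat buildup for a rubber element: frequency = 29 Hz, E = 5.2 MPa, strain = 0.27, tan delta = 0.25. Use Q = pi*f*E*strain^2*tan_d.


Q = pi * f * E * strain^2 * tan_d
= pi * 29 * 5.2 * 0.27^2 * 0.25
= pi * 29 * 5.2 * 0.0729 * 0.25
= 8.6341

Q = 8.6341


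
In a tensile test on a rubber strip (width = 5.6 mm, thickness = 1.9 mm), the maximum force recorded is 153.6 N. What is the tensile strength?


Area = width * thickness = 5.6 * 1.9 = 10.64 mm^2
TS = force / area = 153.6 / 10.64 = 14.44 MPa

14.44 MPa


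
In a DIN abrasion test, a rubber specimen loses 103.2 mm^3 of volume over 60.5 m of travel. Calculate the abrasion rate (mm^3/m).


Rate = volume_loss / distance
= 103.2 / 60.5
= 1.706 mm^3/m

1.706 mm^3/m


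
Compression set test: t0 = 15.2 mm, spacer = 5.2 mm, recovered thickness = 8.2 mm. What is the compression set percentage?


CS = (t0 - recovered) / (t0 - ts) * 100
= (15.2 - 8.2) / (15.2 - 5.2) * 100
= 7.0 / 10.0 * 100
= 70.0%

70.0%


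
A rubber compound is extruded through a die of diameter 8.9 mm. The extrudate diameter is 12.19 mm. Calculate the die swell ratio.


Die swell ratio = D_extrudate / D_die
= 12.19 / 8.9
= 1.37

Die swell = 1.37


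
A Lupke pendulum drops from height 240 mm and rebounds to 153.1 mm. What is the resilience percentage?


Resilience = h_rebound / h_drop * 100
= 153.1 / 240 * 100
= 63.8%

63.8%


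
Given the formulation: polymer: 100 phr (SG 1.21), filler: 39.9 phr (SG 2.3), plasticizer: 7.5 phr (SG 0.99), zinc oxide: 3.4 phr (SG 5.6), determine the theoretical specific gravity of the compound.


Sum of weights = 150.8
Volume contributions:
  polymer: 100/1.21 = 82.6446
  filler: 39.9/2.3 = 17.3478
  plasticizer: 7.5/0.99 = 7.5758
  zinc oxide: 3.4/5.6 = 0.6071
Sum of volumes = 108.1754
SG = 150.8 / 108.1754 = 1.394

SG = 1.394


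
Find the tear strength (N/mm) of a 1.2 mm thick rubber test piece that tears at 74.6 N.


Tear strength = force / thickness
= 74.6 / 1.2
= 62.17 N/mm

62.17 N/mm


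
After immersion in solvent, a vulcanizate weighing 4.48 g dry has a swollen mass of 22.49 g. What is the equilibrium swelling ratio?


Q = W_swollen / W_dry
Q = 22.49 / 4.48
Q = 5.02

Q = 5.02


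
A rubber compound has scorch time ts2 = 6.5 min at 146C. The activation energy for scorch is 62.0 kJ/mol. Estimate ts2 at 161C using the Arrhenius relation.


Convert temperatures: T1 = 146 + 273.15 = 419.15 K, T2 = 161 + 273.15 = 434.15 K
ts2_new = 6.5 * exp(62000 / 8.314 * (1/434.15 - 1/419.15))
1/T2 - 1/T1 = -8.2429e-05
ts2_new = 3.52 min

3.52 min


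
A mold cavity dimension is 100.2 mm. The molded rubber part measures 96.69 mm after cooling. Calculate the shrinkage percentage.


Shrinkage = (mold - part) / mold * 100
= (100.2 - 96.69) / 100.2 * 100
= 3.51 / 100.2 * 100
= 3.5%

3.5%
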